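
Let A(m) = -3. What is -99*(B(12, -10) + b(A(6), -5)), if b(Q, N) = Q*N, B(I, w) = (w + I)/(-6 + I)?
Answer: -1518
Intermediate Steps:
B(I, w) = (I + w)/(-6 + I)
b(Q, N) = N*Q
-99*(B(12, -10) + b(A(6), -5)) = -99*((12 - 10)/(-6 + 12) - 5*(-3)) = -99*(2/6 + 15) = -99*((1/6)*2 + 15) = -99*(1/3 + 15) = -99*46/3 = -1518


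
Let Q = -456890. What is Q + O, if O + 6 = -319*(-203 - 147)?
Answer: -345246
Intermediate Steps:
O = 111644 (O = -6 - 319*(-203 - 147) = -6 - 319*(-350) = -6 + 111650 = 111644)
Q + O = -456890 + 111644 = -345246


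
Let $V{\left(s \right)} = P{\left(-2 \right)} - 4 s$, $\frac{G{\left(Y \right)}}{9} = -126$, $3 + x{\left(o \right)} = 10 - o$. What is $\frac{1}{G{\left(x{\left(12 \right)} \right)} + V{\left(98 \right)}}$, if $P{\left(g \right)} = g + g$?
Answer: $- \frac{1}{1530} \approx -0.00065359$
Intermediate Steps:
$x{\left(o \right)} = 7 - o$ ($x{\left(o \right)} = -3 - \left(-10 + o\right) = 7 - o$)
$G{\left(Y \right)} = -1134$ ($G{\left(Y \right)} = 9 \left(-126\right) = -1134$)
$P{\left(g \right)} = 2 g$
$V{\left(s \right)} = -4 - 4 s$ ($V{\left(s \right)} = 2 \left(-2\right) - 4 s = -4 - 4 s$)
$\frac{1}{G{\left(x{\left(12 \right)} \right)} + V{\left(98 \right)}} = \frac{1}{-1134 - 396} = \frac{1}{-1530} = - \frac{1}{1530}$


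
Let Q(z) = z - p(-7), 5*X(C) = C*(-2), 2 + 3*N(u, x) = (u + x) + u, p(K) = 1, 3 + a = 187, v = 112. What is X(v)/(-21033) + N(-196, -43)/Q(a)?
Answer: -5092681/6415065 ≈ -0.79386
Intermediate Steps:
a = 184 (a = -3 + 187 = 184)
N(u, x) = -2/3 + x/3 + 2*u/3 (N(u, x) = -2/3 + ((u + x) + u)/3 = -2/3 + (x + 2*u)/3 = -2/3 + (x/3 + 2*u/3) = -2/3 + x/3 + 2*u/3)
X(C) = -2*C/5 (X(C) = (C*(-2))/5 = (-2*C)/5 = -2*C/5)
Q(z) = -1 + z (Q(z) = z - 1*1 = z - 1 = -1 + z)
X(v)/(-21033) + N(-196, -43)/Q(a) = -2/5*112/(-21033) + (-2/3 + (1/3)*(-43) + (2/3)*(-196))/(-1 + 184) = -224/5*(-1/21033) + (-2/3 - 43/3 - 392/3)/183 = 224/105165 - 437/3*1/183 = 224/105165 - 437/549 = -5092681/6415065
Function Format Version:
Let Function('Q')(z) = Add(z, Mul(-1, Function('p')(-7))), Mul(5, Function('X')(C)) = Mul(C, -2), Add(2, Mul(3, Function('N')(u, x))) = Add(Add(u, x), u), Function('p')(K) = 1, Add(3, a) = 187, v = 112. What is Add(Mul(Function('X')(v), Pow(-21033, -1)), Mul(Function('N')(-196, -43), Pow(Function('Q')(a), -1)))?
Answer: Rational(-5092681, 6415065) ≈ -0.79386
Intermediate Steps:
a = 184 (a = Add(-3, 187) = 184)
Function('N')(u, x) = Add(Rational(-2, 3), Mul(Rational(1, 3), x), Mul(Rational(2, 3), u)) (Function('N')(u, x) = Add(Rational(-2, 3), Mul(Rational(1, 3), Add(Add(u, x), u))) = Add(Rational(-2, 3), Mul(Rational(1, 3), Add(x, Mul(2, u)))) = Add(Rational(-2, 3), Add(Mul(Rational(1, 3), x), Mul(Rational(2, 3), u))) = Add(Rational(-2, 3), Mul(Rational(1, 3), x), Mul(Rational(2, 3), u)))
Function('X')(C) = Mul(Rational(-2, 5), C) (Function('X')(C) = Mul(Rational(1, 5), Mul(C, -2)) = Mul(Rational(1, 5), Mul(-2, C)) = Mul(Rational(-2, 5), C))
Function('Q')(z) = Add(-1, z) (Function('Q')(z) = Add(z, Mul(-1, 1)) = Add(z, -1) = Add(-1, z))
Add(Mul(Function('X')(v), Pow(-21033, -1)), Mul(Function('N')(-196, -43), Pow(Function('Q')(a), -1))) = Add(Mul(Mul(Rational(-2, 5), 112), Pow(-21033, -1)), Mul(Add(Rational(-2, 3), Mul(Rational(1, 3), -43), Mul(Rational(2, 3), -196)), Pow(Add(-1, 184), -1))) = Add(Mul(Rational(-224, 5), Rational(-1, 21033)), Mul(Add(Rational(-2, 3), Rational(-43, 3), Rational(-392, 3)), Pow(183, -1))) = Add(Rational(224, 105165), Mul(Rational(-437, 3), Rational(1, 183))) = Add(Rational(224, 105165), Rational(-437, 549)) = Rational(-5092681, 6415065)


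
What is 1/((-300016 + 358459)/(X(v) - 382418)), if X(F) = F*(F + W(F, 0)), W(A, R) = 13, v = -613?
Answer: -14618/58443 ≈ -0.25012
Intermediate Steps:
X(F) = F*(13 + F) (X(F) = F*(F + 13) = F*(13 + F))
1/((-300016 + 358459)/(X(v) - 382418)) = 1/((-300016 + 358459)/(-613*(13 - 613) - 382418)) = 1/(58443/(-613*(-600) - 382418)) = 1/(58443/(367800 - 382418)) = 1/(58443/(-14618)) = 1/(58443*(-1/14618)) = 1/(-58443/14618) = -14618/58443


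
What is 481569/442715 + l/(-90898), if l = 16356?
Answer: 388644813/428105405 ≈ 0.90783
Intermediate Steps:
481569/442715 + l/(-90898) = 481569/442715 + 16356/(-90898) = 481569*(1/442715) + 16356*(-1/90898) = 481569/442715 - 174/967 = 388644813/428105405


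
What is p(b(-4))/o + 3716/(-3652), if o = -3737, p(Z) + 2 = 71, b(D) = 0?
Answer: -3534670/3411881 ≈ -1.0360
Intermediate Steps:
p(Z) = 69 (p(Z) = -2 + 71 = 69)
p(b(-4))/o + 3716/(-3652) = 69/(-3737) + 3716/(-3652) = 69*(-1/3737) + 3716*(-1/3652) = -69/3737 - 929/913 = -3534670/3411881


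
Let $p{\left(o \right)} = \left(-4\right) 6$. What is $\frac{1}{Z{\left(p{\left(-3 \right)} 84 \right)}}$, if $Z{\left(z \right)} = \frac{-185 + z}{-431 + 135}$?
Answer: $\frac{296}{2201} \approx 0.13448$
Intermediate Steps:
$p{\left(o \right)} = -24$
$Z{\left(z \right)} = \frac{5}{8} - \frac{z}{296}$ ($Z{\left(z \right)} = \frac{-185 + z}{-296} = \left(-185 + z\right) \left(- \frac{1}{296}\right) = \frac{5}{8} - \frac{z}{296}$)
$\frac{1}{Z{\left(p{\left(-3 \right)} 84 \right)}} = \frac{1}{\frac{5}{8} - \frac{\left(-24\right) 84}{296}} = \frac{1}{\frac{5}{8} - - \frac{252}{37}} = \frac{1}{\frac{5}{8} + \frac{252}{37}} = \frac{1}{\frac{2201}{296}} = \frac{296}{2201}$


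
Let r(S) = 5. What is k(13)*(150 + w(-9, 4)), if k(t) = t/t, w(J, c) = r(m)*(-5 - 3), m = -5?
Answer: 110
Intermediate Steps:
w(J, c) = -40 (w(J, c) = 5*(-5 - 3) = 5*(-8) = -40)
k(t) = 1
k(13)*(150 + w(-9, 4)) = 1*(150 - 40) = 1*110 = 110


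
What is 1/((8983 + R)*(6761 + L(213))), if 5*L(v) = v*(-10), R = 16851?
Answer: 1/163658390 ≈ 6.1103e-9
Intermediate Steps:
L(v) = -2*v (L(v) = (v*(-10))/5 = (-10*v)/5 = -2*v)
1/((8983 + R)*(6761 + L(213))) = 1/((8983 + 16851)*(6761 - 2*213)) = 1/(25834*(6761 - 426)) = 1/(25834*6335) = 1/163658390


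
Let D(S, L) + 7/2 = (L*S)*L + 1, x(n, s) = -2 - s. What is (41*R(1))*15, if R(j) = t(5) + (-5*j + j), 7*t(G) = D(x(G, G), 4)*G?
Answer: -738615/14 ≈ -52758.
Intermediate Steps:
D(S, L) = -5/2 + S*L² (D(S, L) = -7/2 + ((L*S)*L + 1) = -7/2 + (S*L² + 1) = -7/2 + (1 + S*L²) = -5/2 + S*L²)
t(G) = G*(-69/2 - 16*G)/7 (t(G) = ((-5/2 + (-2 - G)*4²)*G)/7 = ((-5/2 + (-2 - G)*16)*G)/7 = ((-5/2 + (-32 - 16*G))*G)/7 = ((-69/2 - 16*G)*G)/7 = (G*(-69/2 - 16*G))/7 = G*(-69/2 - 16*G)/7)
R(j) = -1145/14 - 4*j (R(j) = -1/14*5*(69 + 32*5) + (-5*j + j) = -1/14*5*(69 + 160) - 4*j = -1/14*5*229 - 4*j = -1145/14 - 4*j)
(41*R(1))*15 = (41*(-1145/14 - 4*1))*15 = (41*(-1145/14 - 4))*15 = (41*(-1201/14))*15 = -49241/14*15 = -738615/14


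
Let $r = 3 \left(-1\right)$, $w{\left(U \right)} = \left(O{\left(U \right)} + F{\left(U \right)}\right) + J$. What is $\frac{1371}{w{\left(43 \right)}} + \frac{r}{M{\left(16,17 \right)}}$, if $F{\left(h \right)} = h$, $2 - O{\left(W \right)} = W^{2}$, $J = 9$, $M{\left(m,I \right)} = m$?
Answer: $- \frac{27321}{28720} \approx -0.95129$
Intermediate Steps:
$O{\left(W \right)} = 2 - W^{2}$
$w{\left(U \right)} = 11 + U - U^{2}$ ($w{\left(U \right)} = \left(\left(2 - U^{2}\right) + U\right) + 9 = \left(2 + U - U^{2}\right) + 9 = 11 + U - U^{2}$)
$r = -3$
$\frac{1371}{w{\left(43 \right)}} + \frac{r}{M{\left(16,17 \right)}} = \frac{1371}{11 + 43 - 43^{2}} - \frac{3}{16} = \frac{1371}{11 + 43 - 1849} - \frac{3}{16} = \frac{1371}{-1795} - \frac{3}{16} = 1371 \left(- \frac{1}{1795}\right) - \frac{3}{16} = - \frac{1371}{1795} - \frac{3}{16} = - \frac{27321}{28720}$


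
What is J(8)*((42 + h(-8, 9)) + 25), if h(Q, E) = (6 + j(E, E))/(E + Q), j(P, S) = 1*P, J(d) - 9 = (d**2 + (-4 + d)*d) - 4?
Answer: 8282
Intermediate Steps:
J(d) = 5 + d**2 + d*(-4 + d) (J(d) = 9 + ((d**2 + (-4 + d)*d) - 4) = 9 + ((d**2 + d*(-4 + d)) - 4) = 9 + (-4 + d**2 + d*(-4 + d)) = 5 + d**2 + d*(-4 + d))
j(P, S) = P
h(Q, E) = (6 + E)/(E + Q)
J(8)*((42 + h(-8, 9)) + 25) = (5 - 4*8 + 2*8**2)*((42 + (6 + 9)/(9 - 8)) + 25) = (5 - 32 + 2*64)*((42 + 15/1) + 25) = (5 - 32 + 128)*((42 + 1*15) + 25) = 101*((42 + 15) + 25) = 101*(57 + 25) = 101*82 = 8282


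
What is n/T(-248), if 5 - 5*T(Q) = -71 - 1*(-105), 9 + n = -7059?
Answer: 35340/29 ≈ 1218.6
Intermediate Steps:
n = -7068 (n = -9 - 7059 = -7068)
T(Q) = -29/5 (T(Q) = 1 - (-71 - 1*(-105))/5 = 1 - (-71 + 105)/5 = 1 - 1/5*34 = 1 - 34/5 = -29/5)
n/T(-248) = -7068/(-29/5) = -7068*(-5/29) = 35340/29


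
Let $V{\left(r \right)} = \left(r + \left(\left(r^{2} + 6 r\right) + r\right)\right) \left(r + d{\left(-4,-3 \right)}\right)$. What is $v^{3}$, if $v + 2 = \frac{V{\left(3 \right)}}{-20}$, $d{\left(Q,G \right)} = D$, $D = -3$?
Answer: $-8$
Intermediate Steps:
$d{\left(Q,G \right)} = -3$
$V{\left(r \right)} = \left(-3 + r\right) \left(r^{2} + 8 r\right)$ ($V{\left(r \right)} = \left(r + \left(\left(r^{2} + 6 r\right) + r\right)\right) \left(r - 3\right) = \left(r + \left(r^{2} + 7 r\right)\right) \left(-3 + r\right) = \left(r^{2} + 8 r\right) \left(-3 + r\right) = \left(-3 + r\right) \left(r^{2} + 8 r\right)$)
$v = -2$ ($v = -2 + \frac{3 \left(-24 + 3^{2} + 5 \cdot 3\right)}{-20} = -2 + 3 \left(-24 + 9 + 15\right) \left(- \frac{1}{20}\right) = -2 + 3 \cdot 0 \left(- \frac{1}{20}\right) = -2 + 0 \left(- \frac{1}{20}\right) = -2 + 0 = -2$)
$v^{3} = \left(-2\right)^{3} = -8$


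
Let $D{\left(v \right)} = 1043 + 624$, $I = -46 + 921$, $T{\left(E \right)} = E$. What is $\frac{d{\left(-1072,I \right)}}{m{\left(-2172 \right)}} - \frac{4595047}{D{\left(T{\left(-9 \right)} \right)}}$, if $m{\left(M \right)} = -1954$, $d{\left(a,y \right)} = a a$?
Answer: $- \frac{5447205783}{1628659} \approx -3344.6$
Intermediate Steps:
$I = 875$
$D{\left(v \right)} = 1667$
$d{\left(a,y \right)} = a^{2}$
$\frac{d{\left(-1072,I \right)}}{m{\left(-2172 \right)}} - \frac{4595047}{D{\left(T{\left(-9 \right)} \right)}} = \frac{\left(-1072\right)^{2}}{-1954} - \frac{4595047}{1667} = 1149184 \left(- \frac{1}{1954}\right) - \frac{4595047}{1667} = - \frac{574592}{977} - \frac{4595047}{1667} = - \frac{5447205783}{1628659}$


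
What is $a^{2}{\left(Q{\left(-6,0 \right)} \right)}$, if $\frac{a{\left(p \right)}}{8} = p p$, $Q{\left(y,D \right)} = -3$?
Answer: $5184$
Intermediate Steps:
$a{\left(p \right)} = 8 p^{2}$ ($a{\left(p \right)} = 8 p p = 8 p^{2}$)
$a^{2}{\left(Q{\left(-6,0 \right)} \right)} = \left(8 \left(-3\right)^{2}\right)^{2} = \left(8 \cdot 9\right)^{2} = 72^{2} = 5184$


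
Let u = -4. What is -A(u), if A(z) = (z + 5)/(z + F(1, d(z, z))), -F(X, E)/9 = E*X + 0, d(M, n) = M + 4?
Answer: ¼ ≈ 0.25000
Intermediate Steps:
d(M, n) = 4 + M
F(X, E) = -9*E*X (F(X, E) = -9*(E*X + 0) = -9*E*X)
A(z) = (5 + z)/(-36 - 8*z) (A(z) = (z + 5)/(z - 9*(4 + z)*1) = (5 + z)/(z + (-36 - 9*z)) = (5 + z)/(-36 - 8*z))
-A(u) = -(5 - 4)/(4*(-9 - 2*(-4))) = -1/(4*(-9 + 8)) = -1/(4*(-1)) = -(-1)/4 = -1*(-¼) = ¼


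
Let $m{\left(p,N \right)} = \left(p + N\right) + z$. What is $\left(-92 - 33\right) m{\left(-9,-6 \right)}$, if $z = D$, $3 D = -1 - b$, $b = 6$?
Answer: $\frac{6500}{3} \approx 2166.7$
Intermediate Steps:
$D = - \frac{7}{3}$ ($D = \frac{-1 - 6}{3} = \frac{1}{3} \left(-7\right) = - \frac{7}{3} \approx -2.3333$)
$z = - \frac{7}{3} \approx -2.3333$
$m{\left(p,N \right)} = - \frac{7}{3} + N + p$ ($m{\left(p,N \right)} = \left(p + N\right) - \frac{7}{3} = \left(N + p\right) - \frac{7}{3} = - \frac{7}{3} + N + p$)
$\left(-92 - 33\right) m{\left(-9,-6 \right)} = \left(-92 - 33\right) \left(- \frac{7}{3} - 6 - 9\right) = \left(-125\right) \left(- \frac{52}{3}\right) = \frac{6500}{3}$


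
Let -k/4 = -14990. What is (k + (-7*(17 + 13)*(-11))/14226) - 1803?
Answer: 137890632/2371 ≈ 58157.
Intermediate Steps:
k = 59960 (k = -4*(-14990) = 59960)
(k + (-7*(17 + 13)*(-11))/14226) - 1803 = (59960 + (-7*(17 + 13)*(-11))/14226) - 1803 = (59960 + (-7*30*(-11))*(1/14226)) - 1803 = (59960 - 210*(-11)*(1/14226)) - 1803 = (59960 + 2310*(1/14226)) - 1803 = (59960 + 385/2371) - 1803 = 142165545/2371 - 1803 = 137890632/2371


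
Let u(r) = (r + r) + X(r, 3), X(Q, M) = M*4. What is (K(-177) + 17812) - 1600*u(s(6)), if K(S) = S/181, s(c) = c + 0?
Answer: -3726605/181 ≈ -20589.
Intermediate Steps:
X(Q, M) = 4*M
s(c) = c
K(S) = S/181 (K(S) = S*(1/181) = S/181)
u(r) = 12 + 2*r (u(r) = (r + r) + 4*3 = 2*r + 12 = 12 + 2*r)
(K(-177) + 17812) - 1600*u(s(6)) = ((1/181)*(-177) + 17812) - 1600*(12 + 2*6) = (-177/181 + 17812) - 1600*(12 + 12) = 3223795/181 - 1600*24 = 3223795/181 - 38400 = -3726605/181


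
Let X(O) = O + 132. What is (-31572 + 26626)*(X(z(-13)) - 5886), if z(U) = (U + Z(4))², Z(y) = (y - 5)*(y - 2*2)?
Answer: 27623410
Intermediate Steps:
Z(y) = (-5 + y)*(-4 + y) (Z(y) = (-5 + y)*(y - 4) = (-5 + y)*(-4 + y))
z(U) = U² (z(U) = (U + (20 + 4² - 9*4))² = (U + (20 + 16 - 36))² = (U + 0)² = U²)
X(O) = 132 + O
(-31572 + 26626)*(X(z(-13)) - 5886) = (-31572 + 26626)*((132 + (-13)²) - 5886) = -4946*((132 + 169) - 5886) = -4946*(301 - 5886) = -4946*(-5585) = 27623410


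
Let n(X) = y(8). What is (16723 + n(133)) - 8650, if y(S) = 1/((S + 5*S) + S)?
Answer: 452089/56 ≈ 8073.0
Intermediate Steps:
y(S) = 1/(7*S) (y(S) = 1/(6*S + S) = 1/(7*S))
n(X) = 1/56 (n(X) = (⅐)/8 = (⅐)*(⅛) = 1/56)
(16723 + n(133)) - 8650 = (16723 + 1/56) - 8650 = 936489/56 - 8650 = 452089/56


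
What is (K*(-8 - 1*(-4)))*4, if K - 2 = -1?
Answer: -16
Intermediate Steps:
K = 1 (K = 2 - 1 = 1)
(K*(-8 - 1*(-4)))*4 = (1*(-8 - 1*(-4)))*4 = (1*(-8 + 4))*4 = (1*(-4))*4 = -4*4 = -16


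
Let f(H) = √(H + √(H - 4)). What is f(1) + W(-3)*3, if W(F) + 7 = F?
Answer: -30 + √(1 + I*√3) ≈ -28.775 + 0.70711*I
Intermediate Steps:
W(F) = -7 + F
f(H) = √(H + √(-4 + H))
f(1) + W(-3)*3 = √(1 + √(-4 + 1)) + (-7 - 3)*3 = √(1 + √(-3)) - 10*3 = √(1 + I*√3) - 30 = -30 + √(1 + I*√3)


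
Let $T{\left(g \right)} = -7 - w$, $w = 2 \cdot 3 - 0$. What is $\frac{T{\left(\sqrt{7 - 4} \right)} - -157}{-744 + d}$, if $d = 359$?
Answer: $- \frac{144}{385} \approx -0.37403$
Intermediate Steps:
$w = 6$ ($w = 6 + 0 = 6$)
$T{\left(g \right)} = -13$ ($T{\left(g \right)} = -7 - 6 = -13$)
$\frac{T{\left(\sqrt{7 - 4} \right)} - -157}{-744 + d} = \frac{-13 - -157}{-744 + 359} = \frac{-13 + 157}{-385} = 144 \left(- \frac{1}{385}\right) = - \frac{144}{385}$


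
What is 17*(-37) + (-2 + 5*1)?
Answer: -626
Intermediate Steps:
17*(-37) + (-2 + 5*1) = -629 + (-2 + 5) = -629 + 3 = -626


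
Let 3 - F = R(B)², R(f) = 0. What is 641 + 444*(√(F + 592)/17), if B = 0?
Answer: 641 + 444*√595/17 ≈ 1278.1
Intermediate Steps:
F = 3 (F = 3 - 1*0² = 3 - 1*0 = 3 + 0 = 3)
641 + 444*(√(F + 592)/17) = 641 + 444*(√(3 + 592)/17) = 641 + 444*(√595*(1/17)) = 641 + 444*(√595/17) = 641 + 444*√595/17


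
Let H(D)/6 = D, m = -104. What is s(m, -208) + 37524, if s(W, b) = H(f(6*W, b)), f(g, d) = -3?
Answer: 37506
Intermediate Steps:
H(D) = 6*D
s(W, b) = -18 (s(W, b) = 6*(-3) = -18)
s(m, -208) + 37524 = -18 + 37524 = 37506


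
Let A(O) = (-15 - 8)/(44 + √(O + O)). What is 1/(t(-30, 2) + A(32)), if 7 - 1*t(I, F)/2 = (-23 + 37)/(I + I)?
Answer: 780/10939 ≈ 0.071305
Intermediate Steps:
A(O) = -23/(44 + √2*√O) (A(O) = -23/(44 + √(2*O)) = -23/(44 + √2*√O))
t(I, F) = 14 - 14/I (t(I, F) = 14 - 2*(-23 + 37)/(I + I) = 14 - 28/(2*I) = 14 - 28*1/(2*I) = 14 - 14/I)
1/(t(-30, 2) + A(32)) = 1/((14 - 14/(-30)) - 23/(44 + √2*√32)) = 1/((14 - 14*(-1/30)) - 23/(44 + √2*(4*√2))) = 1/((14 + 7/15) - 23/(44 + 8)) = 1/(217/15 - 23/52) = 1/(10939/780) = 780/10939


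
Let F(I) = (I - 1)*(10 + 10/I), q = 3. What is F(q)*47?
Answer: 3760/3 ≈ 1253.3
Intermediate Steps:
F(I) = (-1 + I)*(10 + 10/I)
F(q)*47 = (-10/3 + 10*3)*47 = (-10*⅓ + 30)*47 = (-10/3 + 30)*47 = (80/3)*47 = 3760/3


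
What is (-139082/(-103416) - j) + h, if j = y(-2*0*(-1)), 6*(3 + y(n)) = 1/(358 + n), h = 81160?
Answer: 375617709923/4627866 ≈ 81164.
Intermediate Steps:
y(n) = -3 + 1/(6*(358 + n))
j = -6443/2148 (j = (-6443 - (-18)*(2*0)*(-1))/(6*(358 - 2*0*(-1))) = (-6443 - (-18)*0*(-1))/(6*(358 - 0*(-1))) = (-6443 - (-18)*0)/(6*(358 - 1*0)) = (-6443 - 18*0)/(6*(358 + 0)) = (⅙)*(-6443 + 0)/358 = (⅙)*(1/358)*(-6443) = -6443/2148 ≈ -2.9995)
(-139082/(-103416) - j) + h = (-139082/(-103416) - 1*(-6443/2148)) + 81160 = (-139082*(-1/103416) + 6443/2148) + 81160 = (69541/51708 + 6443/2148) + 81160 = 20105363/4627866 + 81160 = 375617709923/4627866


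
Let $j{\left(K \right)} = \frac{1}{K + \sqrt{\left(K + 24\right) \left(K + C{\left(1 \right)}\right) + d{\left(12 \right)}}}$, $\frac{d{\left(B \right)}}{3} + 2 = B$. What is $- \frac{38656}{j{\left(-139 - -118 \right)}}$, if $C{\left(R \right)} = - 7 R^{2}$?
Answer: $811776 - 115968 i \sqrt{6} \approx 8.1178 \cdot 10^{5} - 2.8406 \cdot 10^{5} i$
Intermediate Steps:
$d{\left(B \right)} = -6 + 3 B$
$j{\left(K \right)} = \frac{1}{K + \sqrt{30 + \left(-7 + K\right) \left(24 + K\right)}}$ ($j{\left(K \right)} = \frac{1}{K + \sqrt{\left(K + 24\right) \left(K - 7 \cdot 1^{2}\right) + \left(-6 + 3 \cdot 12\right)}} = \frac{1}{K + \sqrt{\left(24 + K\right) \left(K - 7\right) + \left(-6 + 36\right)}} = \frac{1}{K + \sqrt{\left(24 + K\right) \left(K - 7\right) + 30}} = \frac{1}{K + \sqrt{\left(24 + K\right) \left(-7 + K\right) + 30}} = \frac{1}{K + \sqrt{\left(-7 + K\right) \left(24 + K\right) + 30}} = \frac{1}{K + \sqrt{30 + \left(-7 + K\right) \left(24 + K\right)}}$)
$- \frac{38656}{j{\left(-139 - -118 \right)}} = - \frac{38656}{\frac{1}{\left(-139 - -118\right) + \sqrt{-138 + \left(-139 - -118\right)^{2} + 17 \left(-139 - -118\right)}}} = - \frac{38656}{\frac{1}{\left(-139 + 118\right) + \sqrt{-138 + \left(-139 + 118\right)^{2} + 17 \left(-139 + 118\right)}}} = - \frac{38656}{\frac{1}{-21 + \sqrt{-138 + \left(-21\right)^{2} + 17 \left(-21\right)}}} = - \frac{38656}{\frac{1}{-21 + \sqrt{-138 + 441 - 357}}} = - \frac{38656}{\frac{1}{-21 + \sqrt{-54}}} = - \frac{38656}{\frac{1}{-21 + 3 i \sqrt{6}}} = - 38656 \left(-21 + 3 i \sqrt{6}\right) = 811776 - 115968 i \sqrt{6}$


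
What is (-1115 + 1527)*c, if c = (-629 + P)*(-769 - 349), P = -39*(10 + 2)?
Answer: 505295752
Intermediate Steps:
P = -468 (P = -39*12 = -468)
c = 1226446 (c = (-629 - 468)*(-769 - 349) = -1097*(-1118) = 1226446)
(-1115 + 1527)*c = (-1115 + 1527)*1226446 = 412*1226446 = 505295752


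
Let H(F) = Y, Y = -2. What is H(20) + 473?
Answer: 471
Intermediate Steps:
H(F) = -2
H(20) + 473 = -2 + 473 = 471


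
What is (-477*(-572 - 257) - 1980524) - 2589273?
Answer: -4174364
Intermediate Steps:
(-477*(-572 - 257) - 1980524) - 2589273 = (-477*(-829) - 1980524) - 2589273 = (395433 - 1980524) - 2589273 = -1585091 - 2589273 = -4174364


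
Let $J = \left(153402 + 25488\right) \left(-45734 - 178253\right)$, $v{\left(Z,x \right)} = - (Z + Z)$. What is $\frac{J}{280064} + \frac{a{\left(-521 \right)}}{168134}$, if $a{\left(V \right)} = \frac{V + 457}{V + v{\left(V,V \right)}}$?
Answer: $- \frac{877489956294165029}{6133248545024} \approx -1.4307 \cdot 10^{5}$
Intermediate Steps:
$v{\left(Z,x \right)} = - 2 Z$
$J = -40069034430$ ($J = 178890 \left(-223987\right) = -40069034430$)
$a{\left(V \right)} = - \frac{457 + V}{V}$ ($a{\left(V \right)} = \frac{V + 457}{V - 2 V} = \frac{457 + V}{\left(-1\right) V} = \left(457 + V\right) \left(- \frac{1}{V}\right) = - \frac{457 + V}{V}$)
$\frac{J}{280064} + \frac{a{\left(-521 \right)}}{168134} = - \frac{40069034430}{280064} + \frac{\frac{1}{-521} \left(-457 - -521\right)}{168134} = \left(-40069034430\right) \frac{1}{280064} + - \frac{-457 + 521}{521} \cdot \frac{1}{168134} = - \frac{20034517215}{140032} + \left(- \frac{1}{521}\right) 64 \cdot \frac{1}{168134} = - \frac{20034517215}{140032} - \frac{32}{43798907} = - \frac{877489956294165029}{6133248545024}$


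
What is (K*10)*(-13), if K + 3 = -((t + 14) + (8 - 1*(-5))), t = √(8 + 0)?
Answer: 3900 + 260*√2 ≈ 4267.7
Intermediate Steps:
t = 2*√2 (t = √8 = 2*√2 ≈ 2.8284)
K = -30 - 2*√2 (K = -3 - ((2*√2 + 14) + (8 - 1*(-5))) = -3 - ((14 + 2*√2) + (8 + 5)) = -3 - ((14 + 2*√2) + 13) = -3 - (27 + 2*√2) = -3 + (-27 - 2*√2) = -30 - 2*√2 ≈ -32.828)
(K*10)*(-13) = ((-30 - 2*√2)*10)*(-13) = (-300 - 20*√2)*(-13) = 3900 + 260*√2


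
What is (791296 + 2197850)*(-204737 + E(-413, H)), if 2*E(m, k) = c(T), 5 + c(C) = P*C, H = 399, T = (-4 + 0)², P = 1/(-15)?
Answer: -3059989258391/5 ≈ -6.1200e+11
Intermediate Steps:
P = -1/15 ≈ -0.066667
T = 16 (T = (-4)² = 16)
c(C) = -5 - C/15
E(m, k) = -91/30 (E(m, k) = (-5 - 1/15*16)/2 = (-5 - 16/15)/2 = (½)*(-91/15) = -91/30)
(791296 + 2197850)*(-204737 + E(-413, H)) = (791296 + 2197850)*(-204737 - 91/30) = 2989146*(-6142201/30) = -3059989258391/5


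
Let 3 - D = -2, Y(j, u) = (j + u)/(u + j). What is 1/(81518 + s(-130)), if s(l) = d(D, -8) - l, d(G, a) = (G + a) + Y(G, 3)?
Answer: 1/81646 ≈ 1.2248e-5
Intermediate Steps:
Y(j, u) = 1 (Y(j, u) = (j + u)/(j + u) = 1)
D = 5 (D = 3 - 1*(-2) = 3 + 2 = 5)
d(G, a) = 1 + G + a (d(G, a) = (G + a) + 1 = 1 + G + a)
s(l) = -2 - l (s(l) = (1 + 5 - 8) - l = -2 - l)
1/(81518 + s(-130)) = 1/(81518 + (-2 - 1*(-130))) = 1/(81518 + (-2 + 130)) = 1/(81518 + 128) = 1/81646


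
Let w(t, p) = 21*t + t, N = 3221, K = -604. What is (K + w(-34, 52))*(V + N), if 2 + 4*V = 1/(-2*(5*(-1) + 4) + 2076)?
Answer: -4523926693/1039 ≈ -4.3541e+6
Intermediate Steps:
w(t, p) = 22*t
V = -4155/8312 (V = -1/2 + 1/(4*(-2*(5*(-1) + 4) + 2076)) = -1/2 + 1/(4*(-2*(-5 + 4) + 2076)) = -1/2 + 1/(4*(-2*(-1) + 2076)) = -1/2 + 1/(4*(2 + 2076)) = -1/2 + (1/4)/2078 = -1/2 + (1/4)*(1/2078) = -1/2 + 1/8312 = -4155/8312 ≈ -0.49988)
(K + w(-34, 52))*(V + N) = (-604 + 22*(-34))*(-4155/8312 + 3221) = (-604 - 748)*(26768797/8312) = -1352*26768797/8312 = -4523926693/1039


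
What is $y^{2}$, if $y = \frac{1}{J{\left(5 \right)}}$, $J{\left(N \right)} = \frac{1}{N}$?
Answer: $25$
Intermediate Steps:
$y = 5$ ($y = \frac{1}{\frac{1}{5}} = 5$)
$y^{2} = 5^{2} = 25$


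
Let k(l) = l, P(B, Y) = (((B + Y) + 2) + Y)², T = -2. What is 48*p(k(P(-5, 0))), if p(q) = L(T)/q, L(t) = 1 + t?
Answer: -16/3 ≈ -5.3333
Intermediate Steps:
P(B, Y) = (2 + B + 2*Y)² (P(B, Y) = ((2 + B + Y) + Y)² = (2 + B + 2*Y)²)
p(q) = -1/q (p(q) = (1 - 2)/q = -1/q)
48*p(k(P(-5, 0))) = 48*(-1/((2 - 5 + 2*0)²)) = 48*(-1/((2 - 5 + 0)²)) = 48*(-1/((-3)²)) = 48*(-1/9) = 48*(-1*⅑) = 48*(-⅑) = -16/3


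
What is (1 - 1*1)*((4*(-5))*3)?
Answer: 0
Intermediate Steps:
(1 - 1*1)*((4*(-5))*3) = (1 - 1)*(-20*3) = 0*(-60) = 0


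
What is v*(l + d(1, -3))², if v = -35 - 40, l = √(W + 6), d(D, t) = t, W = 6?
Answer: -1575 + 900*√3 ≈ -16.154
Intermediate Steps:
l = 2*√3 (l = √(6 + 6) = √12 = 2*√3 ≈ 3.4641)
v = -75
v*(l + d(1, -3))² = -75*(2*√3 - 3)² = -75*(-3 + 2*√3)²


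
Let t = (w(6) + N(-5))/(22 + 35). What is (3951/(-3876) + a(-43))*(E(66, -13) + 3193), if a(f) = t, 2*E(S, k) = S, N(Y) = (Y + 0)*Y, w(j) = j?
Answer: -156461/102 ≈ -1533.9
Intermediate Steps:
N(Y) = Y**2 (N(Y) = Y*Y = Y**2)
E(S, k) = S/2
t = 31/57 (t = (6 + (-5)**2)/(22 + 35) = (6 + 25)/57 = 31*(1/57) = 31/57 ≈ 0.54386)
a(f) = 31/57
(3951/(-3876) + a(-43))*(E(66, -13) + 3193) = (3951/(-3876) + 31/57)*((1/2)*66 + 3193) = (3951*(-1/3876) + 31/57)*(33 + 3193) = (-1317/1292 + 31/57)*3226 = -97/204*3226 = -156461/102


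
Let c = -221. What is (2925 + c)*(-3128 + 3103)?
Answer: -67600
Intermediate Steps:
(2925 + c)*(-3128 + 3103) = (2925 - 221)*(-3128 + 3103) = 2704*(-25) = -67600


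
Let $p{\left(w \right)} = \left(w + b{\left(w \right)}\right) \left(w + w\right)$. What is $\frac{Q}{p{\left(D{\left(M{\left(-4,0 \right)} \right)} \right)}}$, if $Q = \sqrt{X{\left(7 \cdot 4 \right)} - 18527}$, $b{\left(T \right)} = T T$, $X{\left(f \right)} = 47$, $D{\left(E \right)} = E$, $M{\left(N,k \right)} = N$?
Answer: $- \frac{i \sqrt{1155}}{24} \approx - 1.4161 i$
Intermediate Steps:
$b{\left(T \right)} = T^{2}$
$Q = 4 i \sqrt{1155}$ ($Q = \sqrt{47 - 18527} = \sqrt{-18480} = 4 i \sqrt{1155} \approx 135.94 i$)
$p{\left(w \right)} = 2 w \left(w + w^{2}\right)$ ($p{\left(w \right)} = \left(w + w^{2}\right) \left(w + w\right) = \left(w + w^{2}\right) 2 w = 2 w \left(w + w^{2}\right)$)
$\frac{Q}{p{\left(D{\left(M{\left(-4,0 \right)} \right)} \right)}} = \frac{4 i \sqrt{1155}}{2 \left(-4\right)^{2} \left(1 - 4\right)} = \frac{4 i \sqrt{1155}}{2 \cdot 16 \left(-3\right)} = \frac{4 i \sqrt{1155}}{-96} = 4 i \sqrt{1155} \left(- \frac{1}{96}\right) = - \frac{i \sqrt{1155}}{24}$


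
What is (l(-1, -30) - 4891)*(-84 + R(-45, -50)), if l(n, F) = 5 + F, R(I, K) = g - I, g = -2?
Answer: 201556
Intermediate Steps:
R(I, K) = -2 - I
(l(-1, -30) - 4891)*(-84 + R(-45, -50)) = ((5 - 30) - 4891)*(-84 + (-2 - 1*(-45))) = (-25 - 4891)*(-84 + (-2 + 45)) = -4916*(-84 + 43) = -4916*(-41) = 201556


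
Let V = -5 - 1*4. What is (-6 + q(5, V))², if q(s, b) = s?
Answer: 1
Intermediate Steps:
V = -9 (V = -5 - 4 = -9)
(-6 + q(5, V))² = (-6 + 5)² = (-1)² = 1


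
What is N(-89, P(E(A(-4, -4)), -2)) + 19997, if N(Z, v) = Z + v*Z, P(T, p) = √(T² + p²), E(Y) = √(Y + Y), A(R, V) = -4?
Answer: 19908 - 178*I ≈ 19908.0 - 178.0*I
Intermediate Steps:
E(Y) = √2*√Y (E(Y) = √(2*Y) = √2*√Y)
N(Z, v) = Z + Z*v
N(-89, P(E(A(-4, -4)), -2)) + 19997 = -89*(1 + √((√2*√(-4))² + (-2)²)) + 19997 = -89*(1 + √((√2*(2*I))² + 4)) + 19997 = -89*(1 + √((2*I*√2)² + 4)) + 19997 = -89*(1 + √(-8 + 4)) + 19997 = -89*(1 + √(-4)) + 19997 = -89*(1 + 2*I) + 19997 = (-89 - 178*I) + 19997 = 19908 - 178*I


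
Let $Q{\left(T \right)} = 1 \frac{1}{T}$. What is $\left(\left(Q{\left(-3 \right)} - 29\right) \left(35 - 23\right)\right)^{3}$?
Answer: $-43614208$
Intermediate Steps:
$Q{\left(T \right)} = \frac{1}{T}$
$\left(\left(Q{\left(-3 \right)} - 29\right) \left(35 - 23\right)\right)^{3} = \left(\left(\frac{1}{-3} - 29\right) \left(35 - 23\right)\right)^{3} = \left(\left(- \frac{1}{3} - 29\right) 12\right)^{3} = \left(\left(- \frac{88}{3}\right) 12\right)^{3} = \left(-352\right)^{3} = -43614208$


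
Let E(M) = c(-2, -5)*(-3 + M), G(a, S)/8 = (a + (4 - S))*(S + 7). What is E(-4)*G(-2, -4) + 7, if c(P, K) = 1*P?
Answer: 2023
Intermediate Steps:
c(P, K) = P
G(a, S) = 8*(7 + S)*(4 + a - S) (G(a, S) = 8*((a + (4 - S))*(S + 7)) = 8*((4 + a - S)*(7 + S)) = 8*((7 + S)*(4 + a - S)) = 8*(7 + S)*(4 + a - S))
E(M) = 6 - 2*M (E(M) = -2*(-3 + M) = 6 - 2*M)
E(-4)*G(-2, -4) + 7 = (6 - 2*(-4))*(224 - 24*(-4) - 8*(-4)**2 + 56*(-2) + 8*(-4)*(-2)) + 7 = (6 + 8)*(224 + 96 - 8*16 - 112 + 64) + 7 = 14*(224 + 96 - 128 - 112 + 64) + 7 = 14*144 + 7 = 2016 + 7 = 2023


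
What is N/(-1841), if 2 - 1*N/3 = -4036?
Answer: -12114/1841 ≈ -6.5801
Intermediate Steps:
N = 12114 (N = 6 - 3*(-4036) = 6 + 12108 = 12114)
N/(-1841) = 12114/(-1841) = 12114*(-1/1841) = -12114/1841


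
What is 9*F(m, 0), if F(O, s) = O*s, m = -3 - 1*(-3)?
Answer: 0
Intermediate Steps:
m = 0 (m = -3 + 3 = 0)
9*F(m, 0) = 9*(0*0) = 9*0 = 0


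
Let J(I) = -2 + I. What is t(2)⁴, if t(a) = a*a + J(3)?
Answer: 625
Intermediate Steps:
t(a) = 1 + a² (t(a) = a*a + (-2 + 3) = a² + 1 = 1 + a²)
t(2)⁴ = (1 + 2²)⁴ = (1 + 4)⁴ = 5⁴ = 625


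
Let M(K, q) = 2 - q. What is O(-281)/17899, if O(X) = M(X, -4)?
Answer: 6/17899 ≈ 0.00033521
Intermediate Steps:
O(X) = 6 (O(X) = 2 - 1*(-4) = 2 + 4 = 6)
O(-281)/17899 = 6/17899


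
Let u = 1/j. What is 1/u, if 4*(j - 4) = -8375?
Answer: -8359/4 ≈ -2089.8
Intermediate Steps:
j = -8359/4 (j = 4 + (¼)*(-8375) = 4 - 8375/4 = -8359/4 ≈ -2089.8)
u = -4/8359 (u = 1/(-8359/4) = -4/8359 ≈ -0.00047853)
1/u = 1/(-4/8359) = -8359/4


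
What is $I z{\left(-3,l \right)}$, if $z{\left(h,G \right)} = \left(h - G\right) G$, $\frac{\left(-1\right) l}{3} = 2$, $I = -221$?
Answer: $3978$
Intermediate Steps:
$l = -6$ ($l = \left(-3\right) 2 = -6$)
$z{\left(h,G \right)} = G \left(h - G\right)$
$I z{\left(-3,l \right)} = - 221 \left(- 6 \left(-3 - -6\right)\right) = - 221 \left(- 6 \left(-3 + 6\right)\right) = - 221 \left(\left(-6\right) 3\right) = \left(-221\right) \left(-18\right) = 3978$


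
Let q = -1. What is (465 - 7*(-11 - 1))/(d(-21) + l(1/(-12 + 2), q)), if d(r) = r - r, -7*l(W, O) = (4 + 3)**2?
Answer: -549/7 ≈ -78.429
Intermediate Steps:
l(W, O) = -7 (l(W, O) = -(4 + 3)**2/7 = -1/7*7**2 = -1/7*49 = -7)
d(r) = 0
(465 - 7*(-11 - 1))/(d(-21) + l(1/(-12 + 2), q)) = (465 - 7*(-11 - 1))/(0 - 7) = (465 - 7*(-12))/(-7) = (465 + 84)*(-1/7) = 549*(-1/7) = -549/7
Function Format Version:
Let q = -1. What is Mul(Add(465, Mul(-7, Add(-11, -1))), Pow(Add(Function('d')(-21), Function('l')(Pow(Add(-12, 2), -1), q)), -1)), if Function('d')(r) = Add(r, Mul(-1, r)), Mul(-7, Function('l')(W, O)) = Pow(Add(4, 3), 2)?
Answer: Rational(-549, 7) ≈ -78.429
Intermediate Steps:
Function('l')(W, O) = -7 (Function('l')(W, O) = Mul(Rational(-1, 7), Pow(Add(4, 3), 2)) = Mul(Rational(-1, 7), Pow(7, 2)) = Mul(Rational(-1, 7), 49) = -7)
Function('d')(r) = 0
Mul(Add(465, Mul(-7, Add(-11, -1))), Pow(Add(Function('d')(-21), Function('l')(Pow(Add(-12, 2), -1), q)), -1)) = Mul(Add(465, Mul(-7, Add(-11, -1))), Pow(Add(0, -7), -1)) = Mul(Add(465, Mul(-7, -12)), Pow(-7, -1)) = Mul(Add(465, 84), Rational(-1, 7)) = Mul(549, Rational(-1, 7)) = Rational(-549, 7)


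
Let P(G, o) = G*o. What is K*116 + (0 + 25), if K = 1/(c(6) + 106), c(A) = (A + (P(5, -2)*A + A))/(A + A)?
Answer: 1333/51 ≈ 26.137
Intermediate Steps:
c(A) = -4 (c(A) = (A + ((5*(-2))*A + A))/(A + A) = (A + (-10*A + A))/((2*A)) = (A - 9*A)*(1/(2*A)) = (-8*A)*(1/(2*A)) = -4)
K = 1/102 (K = 1/(-4 + 106) = 1/102 ≈ 0.0098039)
K*116 + (0 + 25) = (1/102)*116 + (0 + 25) = 58/51 + 25 = 1333/51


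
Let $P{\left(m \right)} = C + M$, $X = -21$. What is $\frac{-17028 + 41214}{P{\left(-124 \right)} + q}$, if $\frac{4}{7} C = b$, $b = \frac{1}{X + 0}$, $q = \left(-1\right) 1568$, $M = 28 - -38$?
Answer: $- \frac{290232}{18025} \approx -16.102$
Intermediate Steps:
$M = 66$ ($M = 28 + 38 = 66$)
$q = -1568$
$b = - \frac{1}{21}$ ($b = \frac{1}{-21 + 0} = \frac{1}{-21} = - \frac{1}{21} \approx -0.047619$)
$C = - \frac{1}{12}$ ($C = \frac{7}{4} \left(- \frac{1}{21}\right) = - \frac{1}{12} \approx -0.083333$)
$P{\left(m \right)} = \frac{791}{12}$ ($P{\left(m \right)} = - \frac{1}{12} + 66 = \frac{791}{12}$)
$\frac{-17028 + 41214}{P{\left(-124 \right)} + q} = \frac{-17028 + 41214}{\frac{791}{12} - 1568} = \frac{24186}{- \frac{18025}{12}} = 24186 \left(- \frac{12}{18025}\right) = - \frac{290232}{18025}$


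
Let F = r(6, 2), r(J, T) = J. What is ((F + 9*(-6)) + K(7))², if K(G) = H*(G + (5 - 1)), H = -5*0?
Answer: 2304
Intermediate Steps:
H = 0
F = 6
K(G) = 0 (K(G) = 0*(G + (5 - 1)) = 0*(G + 4) = 0*(4 + G) = 0)
((F + 9*(-6)) + K(7))² = ((6 + 9*(-6)) + 0)² = ((6 - 54) + 0)² = (-48 + 0)² = (-48)² = 2304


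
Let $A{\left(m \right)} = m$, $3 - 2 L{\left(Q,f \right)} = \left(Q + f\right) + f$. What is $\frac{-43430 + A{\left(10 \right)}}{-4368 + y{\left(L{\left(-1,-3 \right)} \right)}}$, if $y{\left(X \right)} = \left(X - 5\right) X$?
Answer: $\frac{835}{84} \approx 9.9405$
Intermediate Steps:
$L{\left(Q,f \right)} = \frac{3}{2} - f - \frac{Q}{2}$ ($L{\left(Q,f \right)} = \frac{3}{2} - \frac{\left(Q + f\right) + f}{2} = \frac{3}{2} - \frac{Q + 2 f}{2} = \frac{3}{2} - \left(f + \frac{Q}{2}\right) = \frac{3}{2} - f - \frac{Q}{2}$)
$y{\left(X \right)} = X \left(-5 + X\right)$ ($y{\left(X \right)} = \left(-5 + X\right) X = X \left(-5 + X\right)$)
$\frac{-43430 + A{\left(10 \right)}}{-4368 + y{\left(L{\left(-1,-3 \right)} \right)}} = \frac{-43430 + 10}{-4368 + \left(\frac{3}{2} - -3 - - \frac{1}{2}\right) \left(-5 - -5\right)} = - \frac{43420}{-4368 + \left(\frac{3}{2} + 3 + \frac{1}{2}\right) \left(-5 + \left(\frac{3}{2} + 3 + \frac{1}{2}\right)\right)} = - \frac{43420}{-4368 + 5 \left(-5 + 5\right)} = - \frac{43420}{-4368 + 5 \cdot 0} = - \frac{43420}{-4368 + 0} = - \frac{43420}{-4368} = \left(-43420\right) \left(- \frac{1}{4368}\right) = \frac{835}{84}$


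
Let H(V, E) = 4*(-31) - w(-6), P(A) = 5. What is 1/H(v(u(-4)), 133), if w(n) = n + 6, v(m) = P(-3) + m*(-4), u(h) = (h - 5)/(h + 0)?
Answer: -1/124 ≈ -0.0080645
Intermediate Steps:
u(h) = (-5 + h)/h
v(m) = 5 - 4*m (v(m) = 5 + m*(-4) = 5 - 4*m)
w(n) = 6 + n
H(V, E) = -124 (H(V, E) = 4*(-31) - (6 - 6) = -124 - 1*0 = -124 + 0 = -124)
1/H(v(u(-4)), 133) = 1/(-124) = -1/124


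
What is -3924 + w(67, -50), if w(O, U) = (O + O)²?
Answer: 14032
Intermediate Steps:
w(O, U) = 4*O² (w(O, U) = (2*O)² = 4*O²)
-3924 + w(67, -50) = -3924 + 4*67² = -3924 + 4*4489 = -3924 + 17956 = 14032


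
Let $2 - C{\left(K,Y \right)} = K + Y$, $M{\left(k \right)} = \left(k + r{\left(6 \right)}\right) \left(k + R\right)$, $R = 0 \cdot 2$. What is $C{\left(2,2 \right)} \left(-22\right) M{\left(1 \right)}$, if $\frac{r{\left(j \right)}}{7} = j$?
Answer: $1892$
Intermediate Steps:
$R = 0$
$r{\left(j \right)} = 7 j$
$M{\left(k \right)} = k \left(42 + k\right)$ ($M{\left(k \right)} = \left(k + 7 \cdot 6\right) \left(k + 0\right) = \left(k + 42\right) k = \left(42 + k\right) k = k \left(42 + k\right)$)
$C{\left(K,Y \right)} = 2 - K - Y$ ($C{\left(K,Y \right)} = 2 - \left(K + Y\right) = 2 - K - Y$)
$C{\left(2,2 \right)} \left(-22\right) M{\left(1 \right)} = \left(2 - 2 - 2\right) \left(-22\right) 1 \left(42 + 1\right) = \left(2 - 2 - 2\right) \left(-22\right) 1 \cdot 43 = \left(-2\right) \left(-22\right) 43 = 44 \cdot 43 = 1892$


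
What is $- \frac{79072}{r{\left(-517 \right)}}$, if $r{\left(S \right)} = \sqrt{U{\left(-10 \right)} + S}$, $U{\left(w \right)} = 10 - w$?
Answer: $\frac{11296 i \sqrt{497}}{71} \approx 3546.9 i$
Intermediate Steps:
$r{\left(S \right)} = \sqrt{20 + S}$ ($r{\left(S \right)} = \sqrt{\left(10 - -10\right) + S} = \sqrt{\left(10 + 10\right) + S} = \sqrt{20 + S}$)
$- \frac{79072}{r{\left(-517 \right)}} = - \frac{79072}{\sqrt{20 - 517}} = - \frac{79072}{\sqrt{-497}} = - \frac{79072}{i \sqrt{497}} = - 79072 \left(- \frac{i \sqrt{497}}{497}\right) = \frac{11296 i \sqrt{497}}{71}$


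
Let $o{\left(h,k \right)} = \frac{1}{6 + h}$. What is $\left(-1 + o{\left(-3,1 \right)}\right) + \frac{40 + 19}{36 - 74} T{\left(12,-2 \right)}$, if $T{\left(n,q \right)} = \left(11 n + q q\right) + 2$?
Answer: $- \frac{12251}{57} \approx -214.93$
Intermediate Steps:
$T{\left(n,q \right)} = 2 + q^{2} + 11 n$ ($T{\left(n,q \right)} = \left(11 n + q^{2}\right) + 2 = \left(q^{2} + 11 n\right) + 2 = 2 + q^{2} + 11 n$)
$\left(-1 + o{\left(-3,1 \right)}\right) + \frac{40 + 19}{36 - 74} T{\left(12,-2 \right)} = \left(-1 + \frac{1}{6 - 3}\right) + \frac{40 + 19}{36 - 74} \left(2 + \left(-2\right)^{2} + 11 \cdot 12\right) = \left(-1 + \frac{1}{3}\right) + \frac{59}{-38} \left(2 + 4 + 132\right) = \left(-1 + \frac{1}{3}\right) + 59 \left(- \frac{1}{38}\right) 138 = - \frac{2}{3} - \frac{4071}{19} = - \frac{12251}{57}$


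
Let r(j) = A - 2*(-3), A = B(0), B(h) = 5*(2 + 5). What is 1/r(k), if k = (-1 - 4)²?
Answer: 1/41 ≈ 0.024390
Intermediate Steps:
B(h) = 35 (B(h) = 5*7 = 35)
k = 25 (k = (-5)² = 25)
A = 35
r(j) = 41 (r(j) = 35 - 2*(-3) = 35 + 6 = 41)
1/r(k) = 1/41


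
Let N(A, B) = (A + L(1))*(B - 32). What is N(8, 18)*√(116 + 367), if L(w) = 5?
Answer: -182*√483 ≈ -3999.9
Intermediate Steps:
N(A, B) = (-32 + B)*(5 + A) (N(A, B) = (A + 5)*(B - 32) = (5 + A)*(-32 + B) = (-32 + B)*(5 + A))
N(8, 18)*√(116 + 367) = (-160 - 32*8 + 5*18 + 8*18)*√(116 + 367) = (-160 - 256 + 90 + 144)*√483 = -182*√483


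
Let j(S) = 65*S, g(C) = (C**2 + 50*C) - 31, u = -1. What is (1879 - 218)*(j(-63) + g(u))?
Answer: -6934675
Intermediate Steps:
g(C) = -31 + C**2 + 50*C
(1879 - 218)*(j(-63) + g(u)) = (1879 - 218)*(65*(-63) + (-31 + (-1)**2 + 50*(-1))) = 1661*(-4095 + (-31 + 1 - 50)) = 1661*(-4095 - 80) = 1661*(-4175) = -6934675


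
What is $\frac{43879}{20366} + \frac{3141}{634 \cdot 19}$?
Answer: $\frac{148134010}{61332209} \approx 2.4153$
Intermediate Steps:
$\frac{43879}{20366} + \frac{3141}{634 \cdot 19} = 43879 \cdot \frac{1}{20366} + \frac{3141}{12046} = \frac{43879}{20366} + 3141 \cdot \frac{1}{12046} = \frac{43879}{20366} + \frac{3141}{12046} = \frac{148134010}{61332209}$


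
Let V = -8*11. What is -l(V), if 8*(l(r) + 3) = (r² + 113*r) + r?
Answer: 289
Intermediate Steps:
V = -88
l(r) = -3 + r²/8 + 57*r/4 (l(r) = -3 + ((r² + 113*r) + r)/8 = -3 + (r² + 114*r)/8 = -3 + (r²/8 + 57*r/4) = -3 + r²/8 + 57*r/4)
-l(V) = -(-3 + (⅛)*(-88)² + (57/4)*(-88)) = -(-3 + (⅛)*7744 - 1254) = -(-3 + 968 - 1254) = -1*(-289) = 289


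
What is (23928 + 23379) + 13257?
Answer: 60564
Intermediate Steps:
(23928 + 23379) + 13257 = 47307 + 13257 = 60564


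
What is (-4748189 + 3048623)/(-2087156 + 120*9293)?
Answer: 849783/485998 ≈ 1.7485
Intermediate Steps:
(-4748189 + 3048623)/(-2087156 + 120*9293) = -1699566/(-2087156 + 1115160) = -1699566/(-971996) = -1699566*(-1/971996) = 849783/485998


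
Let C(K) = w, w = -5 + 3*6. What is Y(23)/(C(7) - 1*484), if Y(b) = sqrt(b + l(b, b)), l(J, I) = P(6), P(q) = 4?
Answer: -sqrt(3)/157 ≈ -0.011032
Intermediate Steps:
l(J, I) = 4
w = 13 (w = -5 + 18 = 13)
C(K) = 13
Y(b) = sqrt(4 + b) (Y(b) = sqrt(b + 4) = sqrt(4 + b))
Y(23)/(C(7) - 1*484) = sqrt(4 + 23)/(13 - 1*484) = sqrt(27)/(13 - 484) = (3*sqrt(3))/(-471) = (3*sqrt(3))*(-1/471) = -sqrt(3)/157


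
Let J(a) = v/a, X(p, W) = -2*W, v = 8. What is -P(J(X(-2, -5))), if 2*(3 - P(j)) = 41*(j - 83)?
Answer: -16881/10 ≈ -1688.1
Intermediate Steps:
J(a) = 8/a
P(j) = 3409/2 - 41*j/2 (P(j) = 3 - 41*(j - 83)/2 = 3 - 41*(-83 + j)/2 = 3 - (-3403 + 41*j)/2 = 3 + (3403/2 - 41*j/2) = 3409/2 - 41*j/2)
-P(J(X(-2, -5))) = -(3409/2 - 164/((-2*(-5)))) = -(3409/2 - 164/10) = -(3409/2 - 41/2*4/5) = -(3409/2 - 82/5) = -1*16881/10 = -16881/10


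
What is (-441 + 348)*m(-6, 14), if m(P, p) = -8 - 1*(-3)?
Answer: 465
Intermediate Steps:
m(P, p) = -5 (m(P, p) = -8 + 3 = -5)
(-441 + 348)*m(-6, 14) = (-441 + 348)*(-5) = -93*(-5) = 465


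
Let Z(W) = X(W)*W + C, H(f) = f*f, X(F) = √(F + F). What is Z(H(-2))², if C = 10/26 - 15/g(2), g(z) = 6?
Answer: 89553/676 - 440*√2/13 ≈ 84.609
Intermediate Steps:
X(F) = √2*√F (X(F) = √(2*F) = √2*√F)
C = -55/26 (C = 10/26 - 15/6 = 10*(1/26) - 15*⅙ = 5/13 - 5/2 = -55/26 ≈ -2.1154)
H(f) = f²
Z(W) = -55/26 + √2*W^(3/2) (Z(W) = (√2*√W)*W - 55/26 = √2*W^(3/2) - 55/26 = -55/26 + √2*W^(3/2))
Z(H(-2))² = (-55/26 + √2*((-2)²)^(3/2))² = (-55/26 + √2*4^(3/2))² = (-55/26 + √2*8)² = (-55/26 + 8*√2)²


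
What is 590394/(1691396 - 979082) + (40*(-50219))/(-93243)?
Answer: 82550998799/3689905239 ≈ 22.372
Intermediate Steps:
590394/(1691396 - 979082) + (40*(-50219))/(-93243) = 590394/712314 - 2008760*(-1/93243) = 590394*(1/712314) + 2008760/93243 = 98399/118719 + 2008760/93243 = 82550998799/3689905239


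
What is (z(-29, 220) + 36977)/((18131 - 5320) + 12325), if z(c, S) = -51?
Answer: 18463/12568 ≈ 1.4690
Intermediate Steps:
(z(-29, 220) + 36977)/((18131 - 5320) + 12325) = (-51 + 36977)/((18131 - 5320) + 12325) = 36926/(12811 + 12325) = 36926/25136 = 36926*(1/25136) = 18463/12568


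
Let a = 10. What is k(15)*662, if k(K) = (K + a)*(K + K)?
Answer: 496500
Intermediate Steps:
k(K) = 2*K*(10 + K) (k(K) = (K + 10)*(K + K) = (10 + K)*(2*K) = 2*K*(10 + K))
k(15)*662 = (2*15*(10 + 15))*662 = (2*15*25)*662 = 750*662 = 496500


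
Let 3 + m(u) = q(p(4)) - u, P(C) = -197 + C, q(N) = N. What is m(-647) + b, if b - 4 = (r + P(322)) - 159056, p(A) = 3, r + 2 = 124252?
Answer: -34030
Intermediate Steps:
r = 124250 (r = -2 + 124252 = 124250)
m(u) = -u (m(u) = -3 + (3 - u) = -u)
b = -34677 (b = 4 + ((124250 + (-197 + 322)) - 159056) = 4 + ((124250 + 125) - 159056) = 4 + (124375 - 159056) = 4 - 34681 = -34677)
m(-647) + b = -1*(-647) - 34677 = 647 - 34677 = -34030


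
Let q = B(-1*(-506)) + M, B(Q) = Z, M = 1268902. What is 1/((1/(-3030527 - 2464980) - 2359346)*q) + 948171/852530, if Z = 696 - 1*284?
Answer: 29332123619944663943261/26373423517191447744755 ≈ 1.1122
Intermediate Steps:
Z = 412 (Z = 696 - 284 = 412)
B(Q) = 412
q = 1269314 (q = 412 + 1268902 = 1269314)
1/((1/(-3030527 - 2464980) - 2359346)*q) + 948171/852530 = 1/(1/(-3030527 - 2464980) - 2359346*1269314) + 948171/852530 = (1/1269314)/(1/(-5495507) - 2359346) + 948171*(1/852530) = (1/1269314)/(-1/5495507 - 2359346) + 135453/121790 = (1/1269314)/(-12965802458423/5495507) + 135453/121790 = -5495507/12965802458423*1/1269314 + 135453/121790 = -5495507/16457674581710731822 + 135453/121790 = 29332123619944663943261/26373423517191447744755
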